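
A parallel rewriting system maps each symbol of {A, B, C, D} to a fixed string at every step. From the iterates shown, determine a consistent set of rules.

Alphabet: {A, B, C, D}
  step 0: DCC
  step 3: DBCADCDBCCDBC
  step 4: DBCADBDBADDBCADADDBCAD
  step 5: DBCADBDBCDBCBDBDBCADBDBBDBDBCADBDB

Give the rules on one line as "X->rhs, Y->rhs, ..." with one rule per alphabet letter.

  step 4 ⇒ step 5: DBCADBDBADDBCADADDBCAD ⇒ DB·C·AD·B·DB·C·DB·C·B·DB·DB·C·AD·B·DB·B·DB·DB·C·AD·B·DB
    A ↦ B
    B ↦ C
    C ↦ AD
    D ↦ DB

A->B, B->C, C->AD, D->DB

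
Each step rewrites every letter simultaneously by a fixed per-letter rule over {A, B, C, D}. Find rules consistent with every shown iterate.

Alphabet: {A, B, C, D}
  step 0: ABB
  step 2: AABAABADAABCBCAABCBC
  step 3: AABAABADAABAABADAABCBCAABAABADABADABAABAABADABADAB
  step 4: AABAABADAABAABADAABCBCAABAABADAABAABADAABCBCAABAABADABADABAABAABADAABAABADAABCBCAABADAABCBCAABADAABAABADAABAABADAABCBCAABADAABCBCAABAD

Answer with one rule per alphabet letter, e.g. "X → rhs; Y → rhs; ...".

A->AAB, B->AD, C->AB, D->CBC

  step 3 ⇒ step 4: AABAABADAABAABADAABCBCAABAABADABADABAABAABADABADAB ⇒ AAB·AAB·AD·AAB·AAB·AD·AAB·CBC·AAB·AAB·AD·AAB·AAB·AD·AAB·CBC·AAB·AAB·AD·AB·AD·AB·AAB·AAB·AD·AAB·AAB·AD·AAB·CBC·AAB·AD·AAB·CBC·AAB·AD·AAB·AAB·AD·AAB·AAB·AD·AAB·CBC·AAB·AD·AAB·CBC·AAB·AD
    A ↦ AAB
    B ↦ AD
    C ↦ AB
    D ↦ CBC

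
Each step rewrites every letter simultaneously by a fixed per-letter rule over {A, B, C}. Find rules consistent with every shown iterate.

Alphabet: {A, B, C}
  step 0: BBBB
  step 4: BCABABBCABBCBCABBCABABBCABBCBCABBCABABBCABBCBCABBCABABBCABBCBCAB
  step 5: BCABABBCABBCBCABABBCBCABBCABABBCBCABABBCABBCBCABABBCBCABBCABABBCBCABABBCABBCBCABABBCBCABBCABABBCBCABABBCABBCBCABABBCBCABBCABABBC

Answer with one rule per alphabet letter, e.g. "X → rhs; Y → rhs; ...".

  step 4 ⇒ step 5: BCABABBCABBCBCABBCABABBCABBCBCABBCABABBCABBCBCABBCABABBCABBCBCAB ⇒ BC·AB·AB·BC·AB·BC·BC·AB·AB·BC·BC·AB·BC·AB·AB·BC·BC·AB·AB·BC·AB·BC·BC·AB·AB·BC·BC·AB·BC·AB·AB·BC·BC·AB·AB·BC·AB·BC·BC·AB·AB·BC·BC·AB·BC·AB·AB·BC·BC·AB·AB·BC·AB·BC·BC·AB·AB·BC·BC·AB·BC·AB·AB·BC
    A ↦ AB
    B ↦ BC
    C ↦ AB

A->AB, B->BC, C->AB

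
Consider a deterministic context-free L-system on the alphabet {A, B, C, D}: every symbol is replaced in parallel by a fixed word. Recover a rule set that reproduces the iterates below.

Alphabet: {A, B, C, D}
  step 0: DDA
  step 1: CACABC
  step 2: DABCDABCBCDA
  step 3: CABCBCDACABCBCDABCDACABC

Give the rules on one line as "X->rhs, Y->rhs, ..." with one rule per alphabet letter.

  step 2 ⇒ step 3: DABCDABCBCDA ⇒ CA·BC·BC·DA·CA·BC·BC·DA·BC·DA·CA·BC
    A ↦ BC
    B ↦ BC
    C ↦ DA
    D ↦ CA

A->BC, B->BC, C->DA, D->CA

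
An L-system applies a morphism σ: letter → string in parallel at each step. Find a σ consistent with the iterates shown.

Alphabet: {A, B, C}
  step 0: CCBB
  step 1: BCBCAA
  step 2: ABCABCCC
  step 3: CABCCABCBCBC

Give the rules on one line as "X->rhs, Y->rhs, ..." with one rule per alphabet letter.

  step 2 ⇒ step 3: ABCABCCC ⇒ C·A·BC·C·A·BC·BC·BC
    A ↦ C
    B ↦ A
    C ↦ BC

A->C, B->A, C->BC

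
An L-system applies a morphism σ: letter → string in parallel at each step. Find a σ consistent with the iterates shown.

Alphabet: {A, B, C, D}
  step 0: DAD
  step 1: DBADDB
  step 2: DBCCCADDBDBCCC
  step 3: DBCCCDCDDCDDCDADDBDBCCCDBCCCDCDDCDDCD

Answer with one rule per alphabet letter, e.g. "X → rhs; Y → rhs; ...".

  step 2 ⇒ step 3: DBCCCADDBDBCCC ⇒ DB·CCC·DCD·DCD·DCD·AD·DB·DB·CCC·DB·CCC·DCD·DCD·DCD
    A ↦ AD
    B ↦ CCC
    C ↦ DCD
    D ↦ DB

A->AD, B->CCC, C->DCD, D->DB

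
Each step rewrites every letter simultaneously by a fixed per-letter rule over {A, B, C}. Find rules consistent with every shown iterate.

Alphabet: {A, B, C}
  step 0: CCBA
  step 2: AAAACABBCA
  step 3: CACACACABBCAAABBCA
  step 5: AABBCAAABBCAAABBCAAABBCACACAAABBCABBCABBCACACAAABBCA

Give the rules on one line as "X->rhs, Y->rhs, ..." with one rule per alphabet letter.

  step 2 ⇒ step 3: AAAACABBCA ⇒ CA·CA·CA·CA·BB·CA·A·A·BB·CA
    A ↦ CA
    B ↦ A
    C ↦ BB

A->CA, B->A, C->BB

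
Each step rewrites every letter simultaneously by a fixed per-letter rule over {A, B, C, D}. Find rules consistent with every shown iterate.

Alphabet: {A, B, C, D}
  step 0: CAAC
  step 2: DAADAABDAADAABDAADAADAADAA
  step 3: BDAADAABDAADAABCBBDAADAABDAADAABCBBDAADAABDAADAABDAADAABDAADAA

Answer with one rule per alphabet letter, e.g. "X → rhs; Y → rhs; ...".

A->DAA, B->BCB, C->AA, D->B

  step 2 ⇒ step 3: DAADAABDAADAABDAADAADAADAA ⇒ B·DAA·DAA·B·DAA·DAA·BCB·B·DAA·DAA·B·DAA·DAA·BCB·B·DAA·DAA·B·DAA·DAA·B·DAA·DAA·B·DAA·DAA
    A ↦ DAA
    B ↦ BCB
    D ↦ B
    C ↦ AA  (constrained at step 0)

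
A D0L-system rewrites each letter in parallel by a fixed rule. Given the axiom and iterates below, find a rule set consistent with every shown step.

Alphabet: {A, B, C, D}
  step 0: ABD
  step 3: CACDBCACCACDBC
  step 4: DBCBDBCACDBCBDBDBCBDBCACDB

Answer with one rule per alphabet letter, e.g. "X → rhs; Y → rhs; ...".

  step 3 ⇒ step 4: CACDBCACCACDBC ⇒ DB·CB·DB·CA·C·DB·CB·DB·DB·CB·DB·CA·C·DB
    A ↦ CB
    B ↦ C
    C ↦ DB
    D ↦ CA

A->CB, B->C, C->DB, D->CA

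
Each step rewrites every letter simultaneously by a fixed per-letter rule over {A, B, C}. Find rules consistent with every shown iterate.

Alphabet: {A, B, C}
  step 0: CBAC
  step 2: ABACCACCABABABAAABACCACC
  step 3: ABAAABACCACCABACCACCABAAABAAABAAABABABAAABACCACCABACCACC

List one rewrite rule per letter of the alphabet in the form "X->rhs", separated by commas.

A->AB, B->AA, C->ACC

  step 2 ⇒ step 3: ABACCACCABABABAAABACCACC ⇒ AB·AA·AB·ACC·ACC·AB·ACC·ACC·AB·AA·AB·AA·AB·AA·AB·AB·AB·AA·AB·ACC·ACC·AB·ACC·ACC
    A ↦ AB
    B ↦ AA
    C ↦ ACC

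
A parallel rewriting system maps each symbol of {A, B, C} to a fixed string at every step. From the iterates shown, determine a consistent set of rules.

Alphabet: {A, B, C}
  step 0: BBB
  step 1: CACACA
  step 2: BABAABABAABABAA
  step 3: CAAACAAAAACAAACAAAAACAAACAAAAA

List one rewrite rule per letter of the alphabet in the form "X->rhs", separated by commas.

A->AA, B->CA, C->BAB

  step 2 ⇒ step 3: BABAABABAABABAA ⇒ CA·AA·CA·AA·AA·CA·AA·CA·AA·AA·CA·AA·CA·AA·AA
    A ↦ AA
    B ↦ CA
  step 1 ⇒ step 2: CACACA ⇒ BAB·AA·BAB·AA·BAB·AA
    C ↦ BAB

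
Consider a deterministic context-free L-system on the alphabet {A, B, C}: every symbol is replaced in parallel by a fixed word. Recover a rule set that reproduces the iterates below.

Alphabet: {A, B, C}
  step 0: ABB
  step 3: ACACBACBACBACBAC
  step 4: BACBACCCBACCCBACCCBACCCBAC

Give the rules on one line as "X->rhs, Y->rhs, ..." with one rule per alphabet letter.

  step 3 ⇒ step 4: ACACBACBACBACBAC ⇒ B·AC·B·AC·CC·B·AC·CC·B·AC·CC·B·AC·CC·B·AC
    A ↦ B
    B ↦ CC
    C ↦ AC

A->B, B->CC, C->AC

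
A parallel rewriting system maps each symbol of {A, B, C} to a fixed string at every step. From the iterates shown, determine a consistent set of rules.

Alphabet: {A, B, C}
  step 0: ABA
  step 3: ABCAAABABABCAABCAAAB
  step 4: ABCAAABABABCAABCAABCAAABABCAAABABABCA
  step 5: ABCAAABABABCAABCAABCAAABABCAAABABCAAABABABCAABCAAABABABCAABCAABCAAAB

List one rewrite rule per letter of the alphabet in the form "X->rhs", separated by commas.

  step 4 ⇒ step 5: ABCAAABABABCAABCAABCAAABABCAAABABABCA ⇒ AB·CA·A·AB·AB·AB·CA·AB·CA·AB·CA·A·AB·AB·CA·A·AB·AB·CA·A·AB·AB·AB·CA·AB·CA·A·AB·AB·AB·CA·AB·CA·AB·CA·A·AB
    A ↦ AB
    B ↦ CA
    C ↦ A

A->AB, B->CA, C->A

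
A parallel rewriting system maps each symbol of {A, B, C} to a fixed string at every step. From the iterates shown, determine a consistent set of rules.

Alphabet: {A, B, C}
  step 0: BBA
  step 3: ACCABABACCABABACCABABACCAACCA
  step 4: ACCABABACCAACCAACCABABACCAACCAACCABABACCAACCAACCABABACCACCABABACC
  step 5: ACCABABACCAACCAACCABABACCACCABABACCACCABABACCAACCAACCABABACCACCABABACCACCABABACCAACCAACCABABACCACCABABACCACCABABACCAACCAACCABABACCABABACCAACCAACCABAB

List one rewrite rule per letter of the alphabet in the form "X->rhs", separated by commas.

  step 4 ⇒ step 5: ACCABABACCAACCAACCABABACCAACCAACCABABACCAACCAACCABABACCACCABABACC ⇒ ACC·AB·AB·ACC·A·ACC·A·ACC·AB·AB·ACC·ACC·AB·AB·ACC·ACC·AB·AB·ACC·A·ACC·A·ACC·AB·AB·ACC·ACC·AB·AB·ACC·ACC·AB·AB·ACC·A·ACC·A·ACC·AB·AB·ACC·ACC·AB·AB·ACC·ACC·AB·AB·ACC·A·ACC·A·ACC·AB·AB·ACC·AB·AB·ACC·A·ACC·A·ACC·AB·AB
    A ↦ ACC
    B ↦ A
    C ↦ AB

A->ACC, B->A, C->AB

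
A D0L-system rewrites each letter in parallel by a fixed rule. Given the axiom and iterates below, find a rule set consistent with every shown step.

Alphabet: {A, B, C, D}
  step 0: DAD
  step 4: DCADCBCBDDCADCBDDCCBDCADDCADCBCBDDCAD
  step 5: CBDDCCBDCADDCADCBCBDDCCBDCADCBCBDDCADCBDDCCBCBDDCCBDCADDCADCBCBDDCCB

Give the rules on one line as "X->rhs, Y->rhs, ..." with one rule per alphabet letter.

A->DC, B->CAD, C->D, D->CB

  step 4 ⇒ step 5: DCADCBCBDDCADCBDDCCBDCADDCADCBCBDDCAD ⇒ CB·D·DC·CB·D·CAD·D·CAD·CB·CB·D·DC·CB·D·CAD·CB·CB·D·D·CAD·CB·D·DC·CB·CB·D·DC·CB·D·CAD·D·CAD·CB·CB·D·DC·CB
    A ↦ DC
    B ↦ CAD
    C ↦ D
    D ↦ CB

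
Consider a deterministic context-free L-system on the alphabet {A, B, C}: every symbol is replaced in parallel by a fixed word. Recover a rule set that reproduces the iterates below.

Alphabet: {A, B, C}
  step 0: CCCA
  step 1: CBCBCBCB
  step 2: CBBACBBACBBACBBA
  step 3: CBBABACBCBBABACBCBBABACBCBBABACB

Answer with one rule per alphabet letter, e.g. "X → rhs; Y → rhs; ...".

  step 2 ⇒ step 3: CBBACBBACBBACBBA ⇒ CB·BA·BA·CB·CB·BA·BA·CB·CB·BA·BA·CB·CB·BA·BA·CB
    A ↦ CB
    B ↦ BA
    C ↦ CB

A->CB, B->BA, C->CB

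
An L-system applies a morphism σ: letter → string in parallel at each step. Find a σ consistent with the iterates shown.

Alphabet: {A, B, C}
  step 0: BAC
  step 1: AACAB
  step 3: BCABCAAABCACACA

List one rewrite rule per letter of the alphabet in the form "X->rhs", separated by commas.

A->CA, B->AA, C->B

  step 0 ⇒ step 1: BAC ⇒ AA·CA·B
    A ↦ CA
    B ↦ AA
    C ↦ B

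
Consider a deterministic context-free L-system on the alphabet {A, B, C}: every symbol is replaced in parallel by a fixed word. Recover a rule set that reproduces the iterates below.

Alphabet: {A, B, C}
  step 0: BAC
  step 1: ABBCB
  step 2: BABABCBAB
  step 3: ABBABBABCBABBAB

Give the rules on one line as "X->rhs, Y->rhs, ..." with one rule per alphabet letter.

A->B, B->AB, C->CB

  step 2 ⇒ step 3: BABABCBAB ⇒ AB·B·AB·B·AB·CB·AB·B·AB
    A ↦ B
    B ↦ AB
    C ↦ CB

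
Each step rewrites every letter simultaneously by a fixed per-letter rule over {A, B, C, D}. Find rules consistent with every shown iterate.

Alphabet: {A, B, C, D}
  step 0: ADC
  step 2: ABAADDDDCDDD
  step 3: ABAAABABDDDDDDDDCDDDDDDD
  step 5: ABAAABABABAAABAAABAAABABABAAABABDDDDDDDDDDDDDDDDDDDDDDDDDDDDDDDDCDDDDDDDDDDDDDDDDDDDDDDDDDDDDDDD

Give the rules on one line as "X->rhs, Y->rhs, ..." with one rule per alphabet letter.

  step 2 ⇒ step 3: ABAADDDDCDDD ⇒ AB·AA·AB·AB·DD·DD·DD·DD·CD·DD·DD·DD
    A ↦ AB
    B ↦ AA
    C ↦ CD
    D ↦ DD

A->AB, B->AA, C->CD, D->DD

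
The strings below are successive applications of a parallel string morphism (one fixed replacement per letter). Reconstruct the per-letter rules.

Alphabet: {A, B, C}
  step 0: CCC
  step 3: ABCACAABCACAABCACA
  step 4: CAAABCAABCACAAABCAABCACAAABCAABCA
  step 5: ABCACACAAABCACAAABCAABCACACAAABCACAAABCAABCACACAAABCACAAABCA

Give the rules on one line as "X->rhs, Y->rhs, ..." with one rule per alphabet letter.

  step 4 ⇒ step 5: CAAABCAABCACAAABCAABCACAAABCAABCA ⇒ AB·CA·CA·CA·A·AB·CA·CA·A·AB·CA·AB·CA·CA·CA·A·AB·CA·CA·A·AB·CA·AB·CA·CA·CA·A·AB·CA·CA·A·AB·CA
    A ↦ CA
    B ↦ A
    C ↦ AB

A->CA, B->A, C->AB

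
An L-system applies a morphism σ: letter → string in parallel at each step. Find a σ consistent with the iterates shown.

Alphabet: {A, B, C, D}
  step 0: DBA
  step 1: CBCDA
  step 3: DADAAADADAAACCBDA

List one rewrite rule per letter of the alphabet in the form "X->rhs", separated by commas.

  step 0 ⇒ step 1: DBA ⇒ CB·C·DA
    A ↦ DA
    B ↦ C
    D ↦ CB
    C ↦ AA  (constrained at step 1)

A->DA, B->C, C->AA, D->CB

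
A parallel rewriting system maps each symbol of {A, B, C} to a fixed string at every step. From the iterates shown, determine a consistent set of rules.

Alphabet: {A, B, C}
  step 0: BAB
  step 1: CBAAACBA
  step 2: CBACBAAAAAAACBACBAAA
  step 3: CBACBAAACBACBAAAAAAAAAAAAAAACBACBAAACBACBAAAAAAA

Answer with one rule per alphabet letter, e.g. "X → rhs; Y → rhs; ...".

  step 2 ⇒ step 3: CBACBAAAAAAACBACBAAA ⇒ CBA·CBA·AA·CBA·CBA·AA·AA·AA·AA·AA·AA·AA·CBA·CBA·AA·CBA·CBA·AA·AA·AA
    A ↦ AA
    B ↦ CBA
    C ↦ CBA

A->AA, B->CBA, C->CBA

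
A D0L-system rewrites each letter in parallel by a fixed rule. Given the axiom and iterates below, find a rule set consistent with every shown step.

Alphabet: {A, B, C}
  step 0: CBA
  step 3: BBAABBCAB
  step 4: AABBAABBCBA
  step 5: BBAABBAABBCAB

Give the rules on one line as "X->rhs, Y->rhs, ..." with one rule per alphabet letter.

  step 4 ⇒ step 5: AABBAABBCBA ⇒ B·B·A·A·B·B·A·A·BBC·A·B
    A ↦ B
    B ↦ A
    C ↦ BBC

A->B, B->A, C->BBC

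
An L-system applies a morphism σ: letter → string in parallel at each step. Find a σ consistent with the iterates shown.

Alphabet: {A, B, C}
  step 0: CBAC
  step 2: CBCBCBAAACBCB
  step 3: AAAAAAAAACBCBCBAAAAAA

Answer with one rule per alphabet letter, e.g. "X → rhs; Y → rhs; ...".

A->CB, B->A, C->AA

  step 2 ⇒ step 3: CBCBCBAAACBCB ⇒ AA·A·AA·A·AA·A·CB·CB·CB·AA·A·AA·A
    A ↦ CB
    B ↦ A
    C ↦ AA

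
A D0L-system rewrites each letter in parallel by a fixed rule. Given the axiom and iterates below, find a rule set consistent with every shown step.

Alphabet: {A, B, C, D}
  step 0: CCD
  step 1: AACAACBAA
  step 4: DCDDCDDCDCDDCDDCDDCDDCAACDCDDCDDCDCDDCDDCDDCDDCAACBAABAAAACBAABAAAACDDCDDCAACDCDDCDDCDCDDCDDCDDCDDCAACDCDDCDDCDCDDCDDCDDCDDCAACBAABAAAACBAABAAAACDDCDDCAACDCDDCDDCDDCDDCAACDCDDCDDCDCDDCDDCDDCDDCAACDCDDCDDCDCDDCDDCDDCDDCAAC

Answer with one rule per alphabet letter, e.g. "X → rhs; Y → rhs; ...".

A->DDC, B->DC, C->AAC, D->BAA

  step 0 ⇒ step 1: CCD ⇒ AAC·AAC·BAA
    C ↦ AAC
    D ↦ BAA
    A ↦ DDC  (constrained at step 1)
    B ↦ DC  (constrained at step 1)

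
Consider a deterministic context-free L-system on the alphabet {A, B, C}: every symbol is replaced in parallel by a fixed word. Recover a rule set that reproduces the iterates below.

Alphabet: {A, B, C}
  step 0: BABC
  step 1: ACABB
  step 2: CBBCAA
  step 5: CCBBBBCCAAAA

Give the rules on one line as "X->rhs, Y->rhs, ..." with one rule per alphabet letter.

  step 1 ⇒ step 2: ACABB ⇒ C·BB·C·A·A
    A ↦ C
    B ↦ A
    C ↦ BB

A->C, B->A, C->BB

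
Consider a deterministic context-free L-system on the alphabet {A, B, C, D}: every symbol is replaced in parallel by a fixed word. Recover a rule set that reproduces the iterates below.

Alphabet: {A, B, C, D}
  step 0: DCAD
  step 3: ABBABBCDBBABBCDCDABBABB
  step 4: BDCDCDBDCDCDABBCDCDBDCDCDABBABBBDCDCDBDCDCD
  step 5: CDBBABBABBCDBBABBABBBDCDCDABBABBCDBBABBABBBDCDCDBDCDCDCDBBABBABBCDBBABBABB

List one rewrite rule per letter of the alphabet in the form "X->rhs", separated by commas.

A->BD, B->CD, C->A, D->BB

  step 4 ⇒ step 5: BDCDCDBDCDCDABBCDCDBDCDCDABBABBBDCDCDBDCDCD ⇒ CD·BB·A·BB·A·BB·CD·BB·A·BB·A·BB·BD·CD·CD·A·BB·A·BB·CD·BB·A·BB·A·BB·BD·CD·CD·BD·CD·CD·CD·BB·A·BB·A·BB·CD·BB·A·BB·A·BB
    A ↦ BD
    B ↦ CD
    C ↦ A
    D ↦ BB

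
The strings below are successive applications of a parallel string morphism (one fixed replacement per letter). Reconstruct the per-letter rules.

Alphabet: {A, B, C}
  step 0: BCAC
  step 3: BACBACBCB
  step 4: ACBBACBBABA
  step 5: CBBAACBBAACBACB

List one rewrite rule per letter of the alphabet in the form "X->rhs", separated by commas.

A->CB, B->A, C->B

  step 4 ⇒ step 5: ACBBACBBABA ⇒ CB·B·A·A·CB·B·A·A·CB·A·CB
    A ↦ CB
    B ↦ A
    C ↦ B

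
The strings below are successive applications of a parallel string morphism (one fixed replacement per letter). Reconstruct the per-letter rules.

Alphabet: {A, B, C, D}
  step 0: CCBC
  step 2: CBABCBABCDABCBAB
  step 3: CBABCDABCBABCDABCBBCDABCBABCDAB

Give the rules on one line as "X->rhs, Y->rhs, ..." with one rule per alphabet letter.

  step 2 ⇒ step 3: CBABCBABCDABCBAB ⇒ CB·AB·CD·AB·CB·AB·CD·AB·CB·B·CD·AB·CB·AB·CD·AB
    A ↦ CD
    B ↦ AB
    C ↦ CB
    D ↦ B

A->CD, B->AB, C->CB, D->B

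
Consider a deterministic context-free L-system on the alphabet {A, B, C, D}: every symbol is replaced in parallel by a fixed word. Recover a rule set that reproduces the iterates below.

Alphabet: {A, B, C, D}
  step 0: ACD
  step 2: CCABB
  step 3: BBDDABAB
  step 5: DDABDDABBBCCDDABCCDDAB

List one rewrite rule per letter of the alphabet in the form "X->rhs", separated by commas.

  step 2 ⇒ step 3: CCABB ⇒ B·B·DD·AB·AB
    A ↦ DD
    B ↦ AB
    C ↦ B
    D ↦ C  (constrained at step 0)

A->DD, B->AB, C->B, D->C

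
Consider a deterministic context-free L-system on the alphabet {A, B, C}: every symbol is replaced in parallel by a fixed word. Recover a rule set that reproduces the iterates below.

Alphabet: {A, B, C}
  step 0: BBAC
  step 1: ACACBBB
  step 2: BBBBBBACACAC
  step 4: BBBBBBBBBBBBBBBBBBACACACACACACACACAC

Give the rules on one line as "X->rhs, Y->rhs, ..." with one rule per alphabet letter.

A->BB, B->AC, C->B

  step 1 ⇒ step 2: ACACBBB ⇒ BB·B·BB·B·AC·AC·AC
    A ↦ BB
    B ↦ AC
    C ↦ B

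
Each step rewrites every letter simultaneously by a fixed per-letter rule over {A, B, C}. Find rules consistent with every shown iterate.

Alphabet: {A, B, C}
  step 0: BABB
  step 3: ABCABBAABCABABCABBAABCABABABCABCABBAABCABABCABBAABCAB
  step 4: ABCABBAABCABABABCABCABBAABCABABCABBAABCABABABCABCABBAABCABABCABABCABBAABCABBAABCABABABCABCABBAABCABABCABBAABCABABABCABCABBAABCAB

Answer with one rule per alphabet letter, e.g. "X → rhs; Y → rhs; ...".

A->ABC, B->AB, C->BA

  step 3 ⇒ step 4: ABCABBAABCABABCABBAABCABABABCABCABBAABCABABCABBAABCAB ⇒ ABC·AB·BA·ABC·AB·AB·ABC·ABC·AB·BA·ABC·AB·ABC·AB·BA·ABC·AB·AB·ABC·ABC·AB·BA·ABC·AB·ABC·AB·ABC·AB·BA·ABC·AB·BA·ABC·AB·AB·ABC·ABC·AB·BA·ABC·AB·ABC·AB·BA·ABC·AB·AB·ABC·ABC·AB·BA·ABC·AB
    A ↦ ABC
    B ↦ AB
    C ↦ BA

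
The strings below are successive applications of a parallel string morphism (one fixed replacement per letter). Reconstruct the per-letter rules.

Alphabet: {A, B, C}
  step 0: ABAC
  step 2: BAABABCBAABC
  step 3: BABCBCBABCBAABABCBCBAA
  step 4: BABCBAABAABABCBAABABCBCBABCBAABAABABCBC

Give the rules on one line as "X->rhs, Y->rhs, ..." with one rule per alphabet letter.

  step 3 ⇒ step 4: BABCBCBABCBAABABCBCBAA ⇒ BA·BC·BA·A·BA·A·BA·BC·BA·A·BA·BC·BC·BA·BC·BA·A·BA·A·BA·BC·BC
    A ↦ BC
    B ↦ BA
    C ↦ A

A->BC, B->BA, C->A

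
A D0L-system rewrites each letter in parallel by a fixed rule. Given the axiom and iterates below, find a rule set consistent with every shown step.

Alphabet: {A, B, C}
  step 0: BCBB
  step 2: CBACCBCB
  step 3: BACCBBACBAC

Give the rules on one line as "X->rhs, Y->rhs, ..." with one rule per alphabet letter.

  step 2 ⇒ step 3: CBACCBCB ⇒ B·AC·C·B·B·AC·B·AC
    A ↦ C
    B ↦ AC
    C ↦ B

A->C, B->AC, C->B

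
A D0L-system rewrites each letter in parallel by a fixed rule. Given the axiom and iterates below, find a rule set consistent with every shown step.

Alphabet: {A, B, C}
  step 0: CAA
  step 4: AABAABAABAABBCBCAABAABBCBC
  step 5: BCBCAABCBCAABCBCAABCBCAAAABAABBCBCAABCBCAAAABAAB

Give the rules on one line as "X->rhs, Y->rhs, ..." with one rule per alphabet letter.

  step 4 ⇒ step 5: AABAABAABAABBCBCAABAABBCBC ⇒ BC·BC·AA·BC·BC·AA·BC·BC·AA·BC·BC·AA·AA·B·AA·B·BC·BC·AA·BC·BC·AA·AA·B·AA·B
    A ↦ BC
    B ↦ AA
    C ↦ B

A->BC, B->AA, C->B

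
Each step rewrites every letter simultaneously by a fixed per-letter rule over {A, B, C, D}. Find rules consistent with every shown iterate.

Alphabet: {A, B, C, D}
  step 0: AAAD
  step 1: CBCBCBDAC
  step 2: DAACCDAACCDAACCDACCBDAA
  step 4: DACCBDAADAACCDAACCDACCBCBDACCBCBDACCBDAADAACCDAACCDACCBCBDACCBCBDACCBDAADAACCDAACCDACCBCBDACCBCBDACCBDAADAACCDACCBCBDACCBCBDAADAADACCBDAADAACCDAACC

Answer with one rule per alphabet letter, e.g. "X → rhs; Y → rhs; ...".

  step 1 ⇒ step 2: CBCBCBDAC ⇒ DAA·CC·DAA·CC·DAA·CC·DAC·CB·DAA
    A ↦ CB
    B ↦ CC
    C ↦ DAA
    D ↦ DAC

A->CB, B->CC, C->DAA, D->DAC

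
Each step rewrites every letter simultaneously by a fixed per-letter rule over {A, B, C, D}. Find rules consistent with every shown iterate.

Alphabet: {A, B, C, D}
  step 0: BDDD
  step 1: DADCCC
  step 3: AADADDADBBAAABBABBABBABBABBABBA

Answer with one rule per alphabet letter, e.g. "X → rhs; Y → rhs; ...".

A->BBA, B->DAD, C->AA, D->C

  step 0 ⇒ step 1: BDDD ⇒ DAD·C·C·C
    B ↦ DAD
    D ↦ C
    A ↦ BBA  (constrained at step 1)
    C ↦ AA  (constrained at step 1)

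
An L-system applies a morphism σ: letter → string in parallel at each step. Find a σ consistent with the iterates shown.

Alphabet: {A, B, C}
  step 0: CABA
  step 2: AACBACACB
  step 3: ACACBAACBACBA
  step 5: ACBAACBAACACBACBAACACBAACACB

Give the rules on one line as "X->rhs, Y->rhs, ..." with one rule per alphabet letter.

  step 2 ⇒ step 3: AACBACACB ⇒ AC·AC·B·A·AC·B·AC·B·A
    A ↦ AC
    B ↦ A
    C ↦ B

A->AC, B->A, C->B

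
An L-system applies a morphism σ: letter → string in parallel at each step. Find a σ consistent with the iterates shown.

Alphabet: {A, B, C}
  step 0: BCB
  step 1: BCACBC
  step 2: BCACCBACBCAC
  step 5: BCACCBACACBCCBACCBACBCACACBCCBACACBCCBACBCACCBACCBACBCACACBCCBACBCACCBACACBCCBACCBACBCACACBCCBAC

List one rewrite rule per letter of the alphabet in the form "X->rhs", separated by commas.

A->CB, B->BC, C->AC

  step 1 ⇒ step 2: BCACBC ⇒ BC·AC·CB·AC·BC·AC
    A ↦ CB
    B ↦ BC
    C ↦ AC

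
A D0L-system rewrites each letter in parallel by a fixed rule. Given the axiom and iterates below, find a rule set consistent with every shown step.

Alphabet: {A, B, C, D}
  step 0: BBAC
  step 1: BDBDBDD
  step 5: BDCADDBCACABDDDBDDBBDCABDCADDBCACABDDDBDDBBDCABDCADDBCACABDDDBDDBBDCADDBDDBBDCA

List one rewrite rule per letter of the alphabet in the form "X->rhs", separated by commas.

A->B, B->BD, C->DD, D->CA

  step 0 ⇒ step 1: BBAC ⇒ BD·BD·B·DD
    A ↦ B
    B ↦ BD
    C ↦ DD
    D ↦ CA  (constrained at step 1)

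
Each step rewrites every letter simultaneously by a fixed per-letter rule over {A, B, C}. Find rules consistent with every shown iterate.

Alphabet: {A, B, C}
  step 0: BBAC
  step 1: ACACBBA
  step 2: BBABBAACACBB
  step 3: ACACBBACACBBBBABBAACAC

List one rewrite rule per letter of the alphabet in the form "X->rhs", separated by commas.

  step 2 ⇒ step 3: BBABBAACACBB ⇒ AC·AC·BB·AC·AC·BB·BB·A·BB·A·AC·AC
    A ↦ BB
    B ↦ AC
    C ↦ A

A->BB, B->AC, C->A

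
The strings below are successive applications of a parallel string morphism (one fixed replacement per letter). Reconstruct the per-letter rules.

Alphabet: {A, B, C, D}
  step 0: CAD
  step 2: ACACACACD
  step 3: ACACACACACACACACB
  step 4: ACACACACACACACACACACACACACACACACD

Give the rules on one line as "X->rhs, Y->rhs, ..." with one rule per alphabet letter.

A->AC, B->D, C->AC, D->B

  step 3 ⇒ step 4: ACACACACACACACACB ⇒ AC·AC·AC·AC·AC·AC·AC·AC·AC·AC·AC·AC·AC·AC·AC·AC·D
    A ↦ AC
    B ↦ D
    C ↦ AC
  step 2 ⇒ step 3: ACACACACD ⇒ AC·AC·AC·AC·AC·AC·AC·AC·B
    D ↦ B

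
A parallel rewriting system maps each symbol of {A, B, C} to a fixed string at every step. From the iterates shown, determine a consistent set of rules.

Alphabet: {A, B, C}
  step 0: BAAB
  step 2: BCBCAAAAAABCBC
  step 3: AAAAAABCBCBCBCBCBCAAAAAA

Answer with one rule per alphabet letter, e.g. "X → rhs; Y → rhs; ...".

A->BC, B->AA, C->A

  step 2 ⇒ step 3: BCBCAAAAAABCBC ⇒ AA·A·AA·A·BC·BC·BC·BC·BC·BC·AA·A·AA·A
    A ↦ BC
    B ↦ AA
    C ↦ A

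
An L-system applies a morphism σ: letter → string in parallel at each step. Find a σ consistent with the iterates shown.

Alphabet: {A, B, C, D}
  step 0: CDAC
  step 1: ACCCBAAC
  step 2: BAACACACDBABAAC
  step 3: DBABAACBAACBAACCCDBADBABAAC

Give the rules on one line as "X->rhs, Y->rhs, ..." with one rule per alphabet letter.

  step 2 ⇒ step 3: BAACACACDBABAAC ⇒ D·BA·BA·AC·BA·AC·BA·AC·CC·D·BA·D·BA·BA·AC
    A ↦ BA
    B ↦ D
    C ↦ AC
    D ↦ CC

A->BA, B->D, C->AC, D->CC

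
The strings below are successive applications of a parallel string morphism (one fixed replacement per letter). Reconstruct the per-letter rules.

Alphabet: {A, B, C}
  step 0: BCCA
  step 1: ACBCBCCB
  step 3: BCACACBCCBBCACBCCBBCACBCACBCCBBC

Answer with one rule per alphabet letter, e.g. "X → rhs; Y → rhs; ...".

A->CB, B->AC, C->BC

  step 0 ⇒ step 1: BCCA ⇒ AC·BC·BC·CB
    A ↦ CB
    B ↦ AC
    C ↦ BC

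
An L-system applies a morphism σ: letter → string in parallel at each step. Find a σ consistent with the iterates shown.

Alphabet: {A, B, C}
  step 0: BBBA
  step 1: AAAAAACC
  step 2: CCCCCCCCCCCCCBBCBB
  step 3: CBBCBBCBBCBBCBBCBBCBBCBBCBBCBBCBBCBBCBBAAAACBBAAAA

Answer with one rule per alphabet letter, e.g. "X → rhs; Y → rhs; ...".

A->CC, B->AA, C->CBB

  step 2 ⇒ step 3: CCCCCCCCCCCCCBBCBB ⇒ CBB·CBB·CBB·CBB·CBB·CBB·CBB·CBB·CBB·CBB·CBB·CBB·CBB·AA·AA·CBB·AA·AA
    B ↦ AA
    C ↦ CBB
  step 0 ⇒ step 1: BBBA ⇒ AA·AA·AA·CC
    A ↦ CC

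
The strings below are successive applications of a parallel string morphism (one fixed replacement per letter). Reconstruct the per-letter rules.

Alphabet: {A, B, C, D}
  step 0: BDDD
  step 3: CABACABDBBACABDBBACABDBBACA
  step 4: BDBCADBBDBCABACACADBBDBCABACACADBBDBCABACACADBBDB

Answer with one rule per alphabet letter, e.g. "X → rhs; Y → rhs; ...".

A->DB, B->CA, C->B, D->BA

  step 3 ⇒ step 4: CABACABDBBACABDBBACABDBBACA ⇒ B·DB·CA·DB·B·DB·CA·BA·CA·CA·DB·B·DB·CA·BA·CA·CA·DB·B·DB·CA·BA·CA·CA·DB·B·DB
    A ↦ DB
    B ↦ CA
    C ↦ B
    D ↦ BA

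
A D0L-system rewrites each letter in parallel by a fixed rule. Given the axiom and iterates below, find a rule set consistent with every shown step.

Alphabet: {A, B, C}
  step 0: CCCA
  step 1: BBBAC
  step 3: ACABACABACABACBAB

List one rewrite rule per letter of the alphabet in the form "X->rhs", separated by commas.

A->AC, B->AB, C->B

  step 0 ⇒ step 1: CCCA ⇒ B·B·B·AC
    A ↦ AC
    C ↦ B
    B ↦ AB  (constrained at step 1)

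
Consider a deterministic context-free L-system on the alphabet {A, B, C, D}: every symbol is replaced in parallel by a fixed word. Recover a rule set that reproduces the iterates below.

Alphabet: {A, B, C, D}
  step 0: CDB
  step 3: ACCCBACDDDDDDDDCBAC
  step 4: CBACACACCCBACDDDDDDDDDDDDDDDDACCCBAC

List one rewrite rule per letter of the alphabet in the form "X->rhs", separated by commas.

A->CB, B->C, C->AC, D->DD

  step 3 ⇒ step 4: ACCCBACDDDDDDDDCBAC ⇒ CB·AC·AC·AC·C·CB·AC·DD·DD·DD·DD·DD·DD·DD·DD·AC·C·CB·AC
    A ↦ CB
    B ↦ C
    C ↦ AC
    D ↦ DD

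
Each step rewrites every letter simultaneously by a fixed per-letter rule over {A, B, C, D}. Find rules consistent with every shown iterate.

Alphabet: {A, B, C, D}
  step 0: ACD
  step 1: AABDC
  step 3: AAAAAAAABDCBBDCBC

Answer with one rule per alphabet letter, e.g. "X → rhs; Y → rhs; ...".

  step 0 ⇒ step 1: ACD ⇒ AA·BD·C
    A ↦ AA
    C ↦ BD
    D ↦ C
    B ↦ CB  (constrained at step 1)

A->AA, B->CB, C->BD, D->C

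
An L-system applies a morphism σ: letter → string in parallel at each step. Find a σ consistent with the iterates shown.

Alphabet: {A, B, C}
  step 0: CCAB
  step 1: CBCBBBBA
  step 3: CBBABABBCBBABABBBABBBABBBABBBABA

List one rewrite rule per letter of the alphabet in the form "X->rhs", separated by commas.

  step 0 ⇒ step 1: CCAB ⇒ CB·CB·BB·BA
    A ↦ BB
    B ↦ BA
    C ↦ CB

A->BB, B->BA, C->CB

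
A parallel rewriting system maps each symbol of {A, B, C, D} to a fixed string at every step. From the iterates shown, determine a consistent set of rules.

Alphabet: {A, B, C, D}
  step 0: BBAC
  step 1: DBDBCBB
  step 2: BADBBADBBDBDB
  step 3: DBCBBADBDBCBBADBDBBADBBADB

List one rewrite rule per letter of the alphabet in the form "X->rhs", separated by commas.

  step 2 ⇒ step 3: BADBBADBBDBDB ⇒ DB·CB·BA·DB·DB·CB·BA·DB·DB·BA·DB·BA·DB
    A ↦ CB
    B ↦ DB
    D ↦ BA
  step 0 ⇒ step 1: BBAC ⇒ DB·DB·CB·B
    C ↦ B

A->CB, B->DB, C->B, D->BA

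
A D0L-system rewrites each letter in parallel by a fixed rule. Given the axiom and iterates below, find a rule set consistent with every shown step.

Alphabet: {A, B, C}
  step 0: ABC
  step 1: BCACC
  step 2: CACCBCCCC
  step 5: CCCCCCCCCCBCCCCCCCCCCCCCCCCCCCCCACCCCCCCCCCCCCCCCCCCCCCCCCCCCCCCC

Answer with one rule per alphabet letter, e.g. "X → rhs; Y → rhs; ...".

  step 1 ⇒ step 2: BCACC ⇒ CA·CC·B·CC·CC
    A ↦ B
    B ↦ CA
    C ↦ CC

A->B, B->CA, C->CC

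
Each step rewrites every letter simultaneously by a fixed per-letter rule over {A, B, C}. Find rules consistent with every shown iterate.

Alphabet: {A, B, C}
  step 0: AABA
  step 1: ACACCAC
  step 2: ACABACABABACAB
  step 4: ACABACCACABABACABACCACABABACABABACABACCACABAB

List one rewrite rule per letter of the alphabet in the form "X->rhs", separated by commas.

  step 1 ⇒ step 2: ACACCAC ⇒ AC·AB·AC·AB·AB·AC·AB
    A ↦ AC
    C ↦ AB
  step 0 ⇒ step 1: AABA ⇒ AC·AC·C·AC
    B ↦ C

A->AC, B->C, C->AB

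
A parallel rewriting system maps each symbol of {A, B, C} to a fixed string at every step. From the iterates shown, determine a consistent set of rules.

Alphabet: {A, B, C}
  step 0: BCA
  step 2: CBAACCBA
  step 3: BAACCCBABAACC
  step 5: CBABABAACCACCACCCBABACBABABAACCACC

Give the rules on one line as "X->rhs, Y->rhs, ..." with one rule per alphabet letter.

A->C, B->AC, C->BA

  step 2 ⇒ step 3: CBAACCBA ⇒ BA·AC·C·C·BA·BA·AC·C
    A ↦ C
    B ↦ AC
    C ↦ BA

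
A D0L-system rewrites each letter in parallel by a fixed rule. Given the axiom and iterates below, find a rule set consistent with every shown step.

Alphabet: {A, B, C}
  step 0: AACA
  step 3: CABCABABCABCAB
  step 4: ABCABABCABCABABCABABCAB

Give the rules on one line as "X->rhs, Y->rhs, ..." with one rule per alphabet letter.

  step 3 ⇒ step 4: CABCABABCABCAB ⇒ AB·C·AB·AB·C·AB·C·AB·AB·C·AB·AB·C·AB
    A ↦ C
    B ↦ AB
    C ↦ AB

A->C, B->AB, C->AB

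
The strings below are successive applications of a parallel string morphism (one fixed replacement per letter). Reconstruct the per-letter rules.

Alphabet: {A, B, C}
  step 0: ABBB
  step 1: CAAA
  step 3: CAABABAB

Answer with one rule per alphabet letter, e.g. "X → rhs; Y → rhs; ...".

  step 0 ⇒ step 1: ABBB ⇒ C·A·A·A
    A ↦ C
    B ↦ A
    C ↦ AB  (constrained at step 1)

A->C, B->A, C->AB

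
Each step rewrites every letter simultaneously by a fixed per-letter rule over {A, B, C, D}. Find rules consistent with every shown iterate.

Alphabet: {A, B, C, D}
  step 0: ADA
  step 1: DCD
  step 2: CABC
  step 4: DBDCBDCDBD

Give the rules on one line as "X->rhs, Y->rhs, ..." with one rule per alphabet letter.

A->D, B->BD, C->AB, D->C

  step 1 ⇒ step 2: DCD ⇒ C·AB·C
    C ↦ AB
    D ↦ C
  step 0 ⇒ step 1: ADA ⇒ D·C·D
    A ↦ D
    B ↦ BD  (constrained at step 2)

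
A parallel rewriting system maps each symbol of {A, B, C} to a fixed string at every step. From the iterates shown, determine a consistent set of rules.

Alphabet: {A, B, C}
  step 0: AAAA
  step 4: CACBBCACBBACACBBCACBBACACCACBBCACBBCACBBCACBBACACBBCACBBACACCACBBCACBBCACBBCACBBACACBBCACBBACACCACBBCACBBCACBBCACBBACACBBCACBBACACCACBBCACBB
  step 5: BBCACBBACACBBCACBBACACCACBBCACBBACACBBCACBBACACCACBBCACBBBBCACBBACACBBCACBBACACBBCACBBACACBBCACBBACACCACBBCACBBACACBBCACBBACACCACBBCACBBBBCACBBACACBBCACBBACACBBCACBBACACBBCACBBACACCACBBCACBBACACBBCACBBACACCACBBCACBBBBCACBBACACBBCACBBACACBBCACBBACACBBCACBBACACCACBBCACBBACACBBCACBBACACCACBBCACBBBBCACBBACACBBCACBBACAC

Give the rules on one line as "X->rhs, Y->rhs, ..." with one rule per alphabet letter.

  step 4 ⇒ step 5: CACBBCACBBACACBBCACBBACACCACBBCACBBCACBBCACBBACACBBCACBBACACCACBBCACBBCACBBCACBBACACBBCACBBACACCACBBCACBBCACBBCACBBACACBBCACBBACACCACBBCACBB ⇒ BB·CAC·BB·AC·AC·BB·CAC·BB·AC·AC·CAC·BB·CAC·BB·AC·AC·BB·CAC·BB·AC·AC·CAC·BB·CAC·BB·BB·CAC·BB·AC·AC·BB·CAC·BB·AC·AC·BB·CAC·BB·AC·AC·BB·CAC·BB·AC·AC·CAC·BB·CAC·BB·AC·AC·BB·CAC·BB·AC·AC·CAC·BB·CAC·BB·BB·CAC·BB·AC·AC·BB·CAC·BB·AC·AC·BB·CAC·BB·AC·AC·BB·CAC·BB·AC·AC·CAC·BB·CAC·BB·AC·AC·BB·CAC·BB·AC·AC·CAC·BB·CAC·BB·BB·CAC·BB·AC·AC·BB·CAC·BB·AC·AC·BB·CAC·BB·AC·AC·BB·CAC·BB·AC·AC·CAC·BB·CAC·BB·AC·AC·BB·CAC·BB·AC·AC·CAC·BB·CAC·BB·BB·CAC·BB·AC·AC·BB·CAC·BB·AC·AC
    A ↦ CAC
    B ↦ AC
    C ↦ BB

A->CAC, B->AC, C->BB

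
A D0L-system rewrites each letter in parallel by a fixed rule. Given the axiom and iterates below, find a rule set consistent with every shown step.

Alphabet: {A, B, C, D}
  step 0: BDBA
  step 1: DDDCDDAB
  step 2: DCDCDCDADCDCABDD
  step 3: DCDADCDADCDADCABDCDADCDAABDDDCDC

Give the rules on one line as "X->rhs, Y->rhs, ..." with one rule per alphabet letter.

A->AB, B->DD, C->DA, D->DC

  step 2 ⇒ step 3: DCDCDCDADCDCABDD ⇒ DC·DA·DC·DA·DC·DA·DC·AB·DC·DA·DC·DA·AB·DD·DC·DC
    A ↦ AB
    B ↦ DD
    C ↦ DA
    D ↦ DC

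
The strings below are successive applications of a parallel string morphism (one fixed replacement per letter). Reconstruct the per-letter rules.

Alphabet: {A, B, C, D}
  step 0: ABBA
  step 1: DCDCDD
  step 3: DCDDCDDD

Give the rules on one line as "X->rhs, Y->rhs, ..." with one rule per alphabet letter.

A->D, B->CD, C->B, D->A

  step 0 ⇒ step 1: ABBA ⇒ D·CD·CD·D
    A ↦ D
    B ↦ CD
    C ↦ B  (constrained at step 1)
    D ↦ A  (constrained at step 1)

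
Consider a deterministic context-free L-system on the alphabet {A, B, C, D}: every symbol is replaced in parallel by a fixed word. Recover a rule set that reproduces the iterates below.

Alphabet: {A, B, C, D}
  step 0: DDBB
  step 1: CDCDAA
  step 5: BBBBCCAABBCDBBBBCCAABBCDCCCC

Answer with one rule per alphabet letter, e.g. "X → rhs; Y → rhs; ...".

A->C, B->A, C->BB, D->CD

  step 0 ⇒ step 1: DDBB ⇒ CD·CD·A·A
    B ↦ A
    D ↦ CD
    A ↦ C  (constrained at step 1)
    C ↦ BB  (constrained at step 1)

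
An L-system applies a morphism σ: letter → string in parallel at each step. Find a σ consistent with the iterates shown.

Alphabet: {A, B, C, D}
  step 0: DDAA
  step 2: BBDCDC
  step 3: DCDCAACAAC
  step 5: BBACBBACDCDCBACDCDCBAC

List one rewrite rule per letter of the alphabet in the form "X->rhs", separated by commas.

A->B, B->DC, C->AC, D->A

  step 2 ⇒ step 3: BBDCDC ⇒ DC·DC·A·AC·A·AC
    B ↦ DC
    C ↦ AC
    D ↦ A
    A ↦ B  (constrained at step 0)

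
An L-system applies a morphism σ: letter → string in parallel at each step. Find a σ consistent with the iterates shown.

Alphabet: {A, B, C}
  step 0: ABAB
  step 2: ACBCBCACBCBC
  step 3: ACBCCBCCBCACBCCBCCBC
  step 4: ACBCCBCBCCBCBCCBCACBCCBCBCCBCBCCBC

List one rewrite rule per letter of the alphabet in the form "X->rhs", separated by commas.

  step 3 ⇒ step 4: ACBCCBCCBCACBCCBCCBC ⇒ AC·BC·C·BC·BC·C·BC·BC·C·BC·AC·BC·C·BC·BC·C·BC·BC·C·BC
    A ↦ AC
    B ↦ C
    C ↦ BC

A->AC, B->C, C->BC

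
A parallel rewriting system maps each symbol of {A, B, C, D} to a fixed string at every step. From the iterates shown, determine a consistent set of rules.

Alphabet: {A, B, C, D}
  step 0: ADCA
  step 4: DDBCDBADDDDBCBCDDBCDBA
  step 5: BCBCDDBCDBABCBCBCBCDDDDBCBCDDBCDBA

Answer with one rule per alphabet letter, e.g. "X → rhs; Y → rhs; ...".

  step 4 ⇒ step 5: DDBCDBADDDDBCBCDDBCDBA ⇒ BC·BC·D·D·BC·D·BA·BC·BC·BC·BC·D·D·D·D·BC·BC·D·D·BC·D·BA
    A ↦ BA
    B ↦ D
    C ↦ D
    D ↦ BC

A->BA, B->D, C->D, D->BC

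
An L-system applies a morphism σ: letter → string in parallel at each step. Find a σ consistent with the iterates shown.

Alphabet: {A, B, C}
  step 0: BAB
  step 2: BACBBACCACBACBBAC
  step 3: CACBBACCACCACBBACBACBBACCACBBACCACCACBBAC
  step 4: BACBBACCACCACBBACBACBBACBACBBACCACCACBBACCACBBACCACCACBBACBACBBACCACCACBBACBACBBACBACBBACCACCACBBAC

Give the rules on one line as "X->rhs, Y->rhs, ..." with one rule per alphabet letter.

  step 3 ⇒ step 4: CACBBACCACCACBBACBACBBACCACBBACCACCACBBAC ⇒ BAC·B·BAC·CAC·CAC·B·BAC·BAC·B·BAC·BAC·B·BAC·CAC·CAC·B·BAC·CAC·B·BAC·CAC·CAC·B·BAC·BAC·B·BAC·CAC·CAC·B·BAC·BAC·B·BAC·BAC·B·BAC·CAC·CAC·B·BAC
    A ↦ B
    B ↦ CAC
    C ↦ BAC

A->B, B->CAC, C->BAC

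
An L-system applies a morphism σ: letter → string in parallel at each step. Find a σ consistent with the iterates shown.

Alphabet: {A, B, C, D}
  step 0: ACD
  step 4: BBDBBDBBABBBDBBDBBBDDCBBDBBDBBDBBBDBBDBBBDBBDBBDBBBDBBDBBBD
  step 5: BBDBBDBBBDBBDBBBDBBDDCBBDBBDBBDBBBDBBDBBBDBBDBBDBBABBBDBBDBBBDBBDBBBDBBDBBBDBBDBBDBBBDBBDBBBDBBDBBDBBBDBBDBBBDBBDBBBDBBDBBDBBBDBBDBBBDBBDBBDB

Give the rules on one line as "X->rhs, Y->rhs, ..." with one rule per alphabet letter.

A->DC, B->BBD, C->AB, D->B

  step 4 ⇒ step 5: BBDBBDBBABBBDBBDBBBDDCBBDBBDBBDBBBDBBDBBBDBBDBBDBBBDBBDBBBD ⇒ BBD·BBD·B·BBD·BBD·B·BBD·BBD·DC·BBD·BBD·BBD·B·BBD·BBD·B·BBD·BBD·BBD·B·B·AB·BBD·BBD·B·BBD·BBD·B·BBD·BBD·B·BBD·BBD·BBD·B·BBD·BBD·B·BBD·BBD·BBD·B·BBD·BBD·B·BBD·BBD·B·BBD·BBD·BBD·B·BBD·BBD·B·BBD·BBD·BBD·B
    A ↦ DC
    B ↦ BBD
    C ↦ AB
    D ↦ B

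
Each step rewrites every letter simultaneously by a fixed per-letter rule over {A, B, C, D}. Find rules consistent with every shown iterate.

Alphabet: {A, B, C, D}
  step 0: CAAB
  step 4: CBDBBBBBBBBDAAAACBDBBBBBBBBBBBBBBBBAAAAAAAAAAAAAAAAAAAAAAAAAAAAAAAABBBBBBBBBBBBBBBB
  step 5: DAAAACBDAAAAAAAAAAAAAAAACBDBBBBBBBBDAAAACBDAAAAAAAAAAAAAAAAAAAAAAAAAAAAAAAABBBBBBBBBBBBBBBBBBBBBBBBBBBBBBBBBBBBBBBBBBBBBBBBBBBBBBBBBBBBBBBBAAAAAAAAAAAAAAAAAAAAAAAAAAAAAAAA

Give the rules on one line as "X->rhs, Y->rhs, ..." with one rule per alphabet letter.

A->BB, B->AA, C->DAA, D->CBD

  step 4 ⇒ step 5: CBDBBBBBBBBDAAAACBDBBBBBBBBBBBBBBBBAAAAAAAAAAAAAAAAAAAAAAAAAAAAAAAABBBBBBBBBBBBBBBB ⇒ DAA·AA·CBD·AA·AA·AA·AA·AA·AA·AA·AA·CBD·BB·BB·BB·BB·DAA·AA·CBD·AA·AA·AA·AA·AA·AA·AA·AA·AA·AA·AA·AA·AA·AA·AA·AA·BB·BB·BB·BB·BB·BB·BB·BB·BB·BB·BB·BB·BB·BB·BB·BB·BB·BB·BB·BB·BB·BB·BB·BB·BB·BB·BB·BB·BB·BB·BB·BB·AA·AA·AA·AA·AA·AA·AA·AA·AA·AA·AA·AA·AA·AA·AA·AA
    A ↦ BB
    B ↦ AA
    C ↦ DAA
    D ↦ CBD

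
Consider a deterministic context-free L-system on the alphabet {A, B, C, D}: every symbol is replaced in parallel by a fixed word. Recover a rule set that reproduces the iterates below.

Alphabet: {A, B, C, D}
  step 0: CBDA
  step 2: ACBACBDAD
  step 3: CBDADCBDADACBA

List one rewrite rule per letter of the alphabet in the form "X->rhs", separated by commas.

  step 2 ⇒ step 3: ACBACBDAD ⇒ CB·DA·D·CB·DA·D·A·CB·A
    A ↦ CB
    B ↦ D
    C ↦ DA
    D ↦ A

A->CB, B->D, C->DA, D->A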